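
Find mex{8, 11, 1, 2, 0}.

3

The values 0, 1, 2 are all present; 3 is the first non-negative integer missing from the set.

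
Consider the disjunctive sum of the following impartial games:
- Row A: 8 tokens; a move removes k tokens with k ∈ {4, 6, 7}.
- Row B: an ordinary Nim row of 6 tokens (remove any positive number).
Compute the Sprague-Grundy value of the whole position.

4

Grundy values for row A (subtraction set {4, 6, 7}):
k:     0  1  2  3  4  5  6  7  8
g(k):  0  0  0  0  1  1  1  1  2
So g(8) = 2.
Row B is a plain Nim row of size 6, so its Grundy value is 6.
The value of a disjunctive sum is the nim-sum of the parts.
Combined value = 2 XOR 6 = 4.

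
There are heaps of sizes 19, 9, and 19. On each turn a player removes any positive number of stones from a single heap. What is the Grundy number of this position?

9

Compute the nim-sum pairwise:
19 ^ 9 = 26
26 ^ 19 = 9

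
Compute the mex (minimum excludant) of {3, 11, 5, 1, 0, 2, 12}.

The values 0, 1, 2, 3 are all present; 4 is the first non-negative integer missing from the set.

4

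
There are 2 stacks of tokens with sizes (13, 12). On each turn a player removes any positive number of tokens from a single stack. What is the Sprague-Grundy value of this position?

1

Write each in binary and XOR column by column:
  1101  (13)
  1100  (12)
  ----
  0001  (1)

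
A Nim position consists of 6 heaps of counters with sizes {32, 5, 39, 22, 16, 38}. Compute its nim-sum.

34

Nim-sum: 32 XOR 5 XOR 39 XOR 22 XOR 16 XOR 38 = 34.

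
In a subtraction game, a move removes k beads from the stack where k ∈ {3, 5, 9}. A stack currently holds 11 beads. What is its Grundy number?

1

Compute g(0), g(1), … for moves {3, 5, 9}:
g(0) = mex{} = 0
g(1) = mex{} = 0
g(2) = mex{} = 0
g(3) = mex{0} = 1
g(4) = mex{0} = 1
g(5) = mex{0} = 1
g(6) = mex{0,1} = 2
g(7) = mex{0,1} = 2
g(8) = mex{1} = 0
g(9) = mex{0,1,2} = 3
g(10) = mex{0,1,2} = 3
g(11) = mex{0,2} = 1
So g(11) = 1.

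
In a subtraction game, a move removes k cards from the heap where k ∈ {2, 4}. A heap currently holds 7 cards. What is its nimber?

Compute g(0), g(1), … for moves {2, 4}:
k:     0  1  2  3  4  5  6  7
g(k):  0  0  1  1  2  2  0  0
So g(7) = 0.

0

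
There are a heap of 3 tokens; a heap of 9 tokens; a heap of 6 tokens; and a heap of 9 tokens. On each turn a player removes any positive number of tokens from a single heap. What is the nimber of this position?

5

Nim-sum: 3 XOR 9 XOR 6 XOR 9 = 5.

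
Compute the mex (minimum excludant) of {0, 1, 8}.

2

The values 0, 1 are all present; 2 is the first non-negative integer missing from the set.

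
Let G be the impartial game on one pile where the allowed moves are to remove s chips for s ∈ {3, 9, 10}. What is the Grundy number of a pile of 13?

Build the Grundy sequence with g(k) = mex{g(k−s) : s ∈ {3, 9, 10}, s ≤ k}:
g(0) = mex{} = 0
g(1) = mex{} = 0
g(2) = mex{} = 0
g(3) = mex{0} = 1
g(4) = mex{0} = 1
g(5) = mex{0} = 1
g(6) = mex{1} = 0
g(7) = mex{1} = 0
g(8) = mex{1} = 0
g(9) = mex{0} = 1
g(10) = mex{0} = 1
g(11) = mex{0} = 1
g(12) = mex{0,1} = 2
g(13) = mex{1} = 0
So g(13) = 0.

0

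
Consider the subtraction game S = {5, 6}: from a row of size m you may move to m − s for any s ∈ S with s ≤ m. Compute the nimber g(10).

Build the Grundy sequence with g(k) = mex{g(k−s) : s ∈ {5, 6}, s ≤ k}:
k:     0  1  2  3  4  5  6  7  8  9 10
g(k):  0  0  0  0  0  1  1  1  1  1  2
So g(10) = 2.

2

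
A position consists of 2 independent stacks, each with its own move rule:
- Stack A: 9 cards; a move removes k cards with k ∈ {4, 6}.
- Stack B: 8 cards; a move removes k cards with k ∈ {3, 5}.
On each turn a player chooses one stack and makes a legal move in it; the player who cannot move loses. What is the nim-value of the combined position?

2

Grundy values for stack A (subtraction set {4, 6}):
k:     0  1  2  3  4  5  6  7  8  9
g(k):  0  0  0  0  1  1  1  1  2  2
So g(9) = 2.
Build the Grundy sequence for stack B with g(k) = mex{g(k−s) : s ∈ {3, 5}, s ≤ k}:
g(0) = mex{} = 0
g(1) = mex{} = 0
g(2) = mex{} = 0
g(3) = mex{0} = 1
g(4) = mex{0} = 1
g(5) = mex{0} = 1
g(6) = mex{0,1} = 2
g(7) = mex{0,1} = 2
g(8) = mex{1} = 0
So g(8) = 0.
By the Sprague-Grundy theorem, the Grundy value of a sum of independent games is the XOR of the component values.
Combined value = 2 XOR 0 = 2.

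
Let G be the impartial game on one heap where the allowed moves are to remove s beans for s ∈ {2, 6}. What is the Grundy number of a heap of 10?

1

Compute g(0), g(1), … for moves {2, 6}:
g(0) = mex{} = 0
g(1) = mex{} = 0
g(2) = mex{0} = 1
g(3) = mex{0} = 1
g(4) = mex{1} = 0
g(5) = mex{1} = 0
g(6) = mex{0} = 1
g(7) = mex{0} = 1
g(8) = mex{1} = 0
g(9) = mex{1} = 0
g(10) = mex{0} = 1
So g(10) = 1.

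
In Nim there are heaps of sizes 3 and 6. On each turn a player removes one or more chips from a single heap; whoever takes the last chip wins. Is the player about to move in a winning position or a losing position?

Winning position

Compute the nim-sum pairwise:
3 ⊕ 6 = 5
The nim-sum is 5 ≠ 0, so this is an N-position: the player to move can win.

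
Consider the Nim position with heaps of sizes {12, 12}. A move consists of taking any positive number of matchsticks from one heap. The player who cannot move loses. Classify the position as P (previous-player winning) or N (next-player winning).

P-position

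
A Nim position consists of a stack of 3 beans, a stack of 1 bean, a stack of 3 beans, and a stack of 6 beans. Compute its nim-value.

Bitwise XOR of the heap sizes:
  011  (3)
  001  (1)
  011  (3)
  110  (6)
  ---
  111  (7)

7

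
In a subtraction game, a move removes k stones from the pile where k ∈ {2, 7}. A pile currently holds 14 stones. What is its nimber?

Grundy values for subtraction set {2, 7}:
k:     0  1  2  3  4  5  6  7  8  9 10 11 12 13 14
g(k):  0  0  1  1  0  0  1  1  2  0  0  1  1  0  0
So g(14) = 0.

0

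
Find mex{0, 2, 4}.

1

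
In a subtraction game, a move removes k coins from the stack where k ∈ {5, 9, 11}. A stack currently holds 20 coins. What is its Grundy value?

0

Compute g(0), g(1), … for moves {5, 9, 11}:
k:     0  1  2  3  4  5  6  7  8  9 10 11 12 13 14 15 16 17 18 19 20
g(k):  0  0  0  0  0  1  1  1  1  1  2  2  2  2  2  3  0  0  0  0  0
So g(20) = 0.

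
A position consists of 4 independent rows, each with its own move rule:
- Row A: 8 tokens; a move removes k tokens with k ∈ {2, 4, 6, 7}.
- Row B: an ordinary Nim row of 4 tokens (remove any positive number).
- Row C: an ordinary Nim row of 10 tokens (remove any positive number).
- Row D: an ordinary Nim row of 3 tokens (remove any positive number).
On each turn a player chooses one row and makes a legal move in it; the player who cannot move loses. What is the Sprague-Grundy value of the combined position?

Grundy values for row A (subtraction set {2, 4, 6, 7}):
k:     0  1  2  3  4  5  6  7  8
g(k):  0  0  1  1  2  2  3  3  4
So g(8) = 4.
Row B is a plain Nim row of size 4, so its Grundy value is 4.
Row C is a plain Nim row of size 10, so its Grundy value is 10.
Row D is a plain Nim row of size 3, so its Grundy value is 3.
The value of a disjunctive sum is the nim-sum of the parts.
Combined value = 4 XOR 4 XOR 10 XOR 3 = 9.

9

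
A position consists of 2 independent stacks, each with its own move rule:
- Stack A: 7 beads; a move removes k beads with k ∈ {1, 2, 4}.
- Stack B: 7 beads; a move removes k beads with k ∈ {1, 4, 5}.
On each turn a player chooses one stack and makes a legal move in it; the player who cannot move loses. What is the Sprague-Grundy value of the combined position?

2

For stack A, compute g(0), g(1), … with moves {1, 2, 4}:
g(0) = mex{} = 0
g(1) = mex{0} = 1
g(2) = mex{0,1} = 2
g(3) = mex{1,2} = 0
g(4) = mex{0,2} = 1
g(5) = mex{0,1} = 2
g(6) = mex{1,2} = 0
g(7) = mex{0,2} = 1
So g(7) = 1.
Grundy values for stack B (subtraction set {1, 4, 5}):
k:     0  1  2  3  4  5  6  7
g(k):  0  1  0  1  2  3  2  3
So g(7) = 3.
The value of a disjunctive sum is the nim-sum of the parts.
Combined value = 1 XOR 3 = 2.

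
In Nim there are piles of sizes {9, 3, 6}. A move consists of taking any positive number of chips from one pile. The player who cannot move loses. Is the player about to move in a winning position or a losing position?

Nim-sum: 9 ⊕ 3 ⊕ 6 = 12.
The nim-sum is 12 ≠ 0, so this is an N-position: the player to move can win.

Winning position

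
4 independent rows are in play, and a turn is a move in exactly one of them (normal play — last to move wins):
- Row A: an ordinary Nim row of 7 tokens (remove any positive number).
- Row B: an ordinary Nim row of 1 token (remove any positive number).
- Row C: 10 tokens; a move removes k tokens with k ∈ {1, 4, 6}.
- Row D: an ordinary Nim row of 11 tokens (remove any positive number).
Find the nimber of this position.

13

Row A is a plain Nim row of size 7, so its Grundy value is 7.
Row B is a plain Nim row of size 1, so its Grundy value is 1.
Build the Grundy sequence for row C with g(k) = mex{g(k−s) : s ∈ {1, 4, 6}, s ≤ k}:
g(0) = mex{} = 0
g(1) = mex{0} = 1
g(2) = mex{1} = 0
g(3) = mex{0} = 1
g(4) = mex{0,1} = 2
g(5) = mex{1,2} = 0
g(6) = mex{0} = 1
g(7) = mex{1} = 0
g(8) = mex{0,2} = 1
g(9) = mex{0,1} = 2
g(10) = mex{1,2} = 0
So g(10) = 0.
Row D is a plain Nim row of size 11, so its Grundy value is 11.
The value of a disjunctive sum is the nim-sum of the parts.
Combined value = 7 XOR 1 XOR 0 XOR 11 = 13.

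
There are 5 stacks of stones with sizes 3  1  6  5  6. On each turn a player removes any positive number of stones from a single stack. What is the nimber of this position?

7

Compute the nim-sum pairwise:
3 ^ 1 = 2
2 ^ 6 = 4
4 ^ 5 = 1
1 ^ 6 = 7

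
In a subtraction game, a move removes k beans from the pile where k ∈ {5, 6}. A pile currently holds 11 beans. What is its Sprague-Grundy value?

0

Compute g(0), g(1), … for moves {5, 6}:
g(0) = mex{} = 0
g(1) = mex{} = 0
g(2) = mex{} = 0
g(3) = mex{} = 0
g(4) = mex{} = 0
g(5) = mex{0} = 1
g(6) = mex{0} = 1
g(7) = mex{0} = 1
g(8) = mex{0} = 1
g(9) = mex{0} = 1
g(10) = mex{0,1} = 2
g(11) = mex{1} = 0
So g(11) = 0.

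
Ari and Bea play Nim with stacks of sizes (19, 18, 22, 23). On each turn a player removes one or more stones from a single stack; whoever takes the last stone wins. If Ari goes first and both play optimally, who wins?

Bea wins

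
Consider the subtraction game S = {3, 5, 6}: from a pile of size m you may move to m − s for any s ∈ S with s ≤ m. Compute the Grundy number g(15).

Compute g(0), g(1), … for moves {3, 5, 6}:
k:     0  1  2  3  4  5  6  7  8  9 10 11 12 13 14 15
g(k):  0  0  0  1  1  1  2  2  2  0  0  0  1  1  1  2
So g(15) = 2.

2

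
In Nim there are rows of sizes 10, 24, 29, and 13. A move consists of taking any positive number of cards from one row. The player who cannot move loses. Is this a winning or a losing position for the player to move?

Winning position

Nim-sum: 10 ⊕ 24 ⊕ 29 ⊕ 13 = 2.
The nim-sum is 2 ≠ 0, so this is an N-position: the player to move can win.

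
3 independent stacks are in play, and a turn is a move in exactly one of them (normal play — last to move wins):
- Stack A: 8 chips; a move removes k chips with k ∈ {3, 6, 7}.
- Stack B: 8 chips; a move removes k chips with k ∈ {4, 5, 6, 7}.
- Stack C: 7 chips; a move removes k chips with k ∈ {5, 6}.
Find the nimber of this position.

For stack A, compute g(0), g(1), … with moves {3, 6, 7}:
g(0) = mex{} = 0
g(1) = mex{} = 0
g(2) = mex{} = 0
g(3) = mex{0} = 1
g(4) = mex{0} = 1
g(5) = mex{0} = 1
g(6) = mex{0,1} = 2
g(7) = mex{0,1} = 2
g(8) = mex{0,1} = 2
So g(8) = 2.
Grundy values for stack B (subtraction set {4, 5, 6, 7}):
g(0) = mex{} = 0
g(1) = mex{} = 0
g(2) = mex{} = 0
g(3) = mex{} = 0
g(4) = mex{0} = 1
g(5) = mex{0} = 1
g(6) = mex{0} = 1
g(7) = mex{0} = 1
g(8) = mex{0,1} = 2
So g(8) = 2.
Build the Grundy sequence for stack C with g(k) = mex{g(k−s) : s ∈ {5, 6}, s ≤ k}:
g(0) = mex{} = 0
g(1) = mex{} = 0
g(2) = mex{} = 0
g(3) = mex{} = 0
g(4) = mex{} = 0
g(5) = mex{0} = 1
g(6) = mex{0} = 1
g(7) = mex{0} = 1
So g(7) = 1.
By the Sprague-Grundy theorem, the Grundy value of a sum of independent games is the XOR of the component values.
Combined value = 2 XOR 2 XOR 1 = 1.

1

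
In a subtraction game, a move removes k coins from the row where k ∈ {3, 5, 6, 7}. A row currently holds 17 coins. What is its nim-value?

Build the Grundy sequence with g(k) = mex{g(k−s) : s ∈ {3, 5, 6, 7}, s ≤ k}:
k:     0  1  2  3  4  5  6  7  8  9 10 11 12 13 14 15 16 17
g(k):  0  0  0  1  1  1  2  2  2  3  0  0  0  1  1  1  2  2
So g(17) = 2.

2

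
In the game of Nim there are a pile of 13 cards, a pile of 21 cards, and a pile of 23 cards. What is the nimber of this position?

15

Bitwise XOR of the heap sizes:
  01101  (13)
  10101  (21)
  10111  (23)
  -----
  01111  (15)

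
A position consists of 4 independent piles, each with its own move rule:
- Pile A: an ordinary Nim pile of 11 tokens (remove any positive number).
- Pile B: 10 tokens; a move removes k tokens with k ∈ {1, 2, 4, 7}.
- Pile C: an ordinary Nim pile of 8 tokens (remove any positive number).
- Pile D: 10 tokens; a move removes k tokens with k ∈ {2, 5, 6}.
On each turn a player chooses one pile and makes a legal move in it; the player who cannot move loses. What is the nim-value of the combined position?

3

Pile A is a plain Nim pile of size 11, so its Grundy value is 11.
For pile B, compute g(0), g(1), … with moves {1, 2, 4, 7}:
g(0) = mex{} = 0
g(1) = mex{0} = 1
g(2) = mex{0,1} = 2
g(3) = mex{1,2} = 0
g(4) = mex{0,2} = 1
g(5) = mex{0,1} = 2
g(6) = mex{1,2} = 0
g(7) = mex{0,2} = 1
g(8) = mex{0,1} = 2
g(9) = mex{1,2} = 0
g(10) = mex{0,2} = 1
So g(10) = 1.
Pile C is a plain Nim pile of size 8, so its Grundy value is 8.
Grundy values for pile D (subtraction set {2, 5, 6}):
k:     0  1  2  3  4  5  6  7  8  9 10
g(k):  0  0  1  1  0  2  1  3  0  2  1
So g(10) = 1.
The value of a disjunctive sum is the nim-sum of the parts.
Combined value = 11 ⊕ 1 ⊕ 8 ⊕ 1 = 3.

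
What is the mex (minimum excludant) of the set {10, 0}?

1

0 is in the set but 1 is not, so the mex is 1.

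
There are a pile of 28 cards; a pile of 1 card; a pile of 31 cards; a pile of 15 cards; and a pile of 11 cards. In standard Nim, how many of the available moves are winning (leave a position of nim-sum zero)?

Compute the nim-sum pairwise:
28 ^ 1 = 29
29 ^ 31 = 2
2 ^ 15 = 13
13 ^ 11 = 6
The overall nim-sum is X = 6. A pile of size p has a winning move iff p XOR X < p (reduce it to p XOR X).
  28: 28 XOR 6 = 26 < 28 — winning move (to 26).
  1: 1 XOR 6 = 7 ≥ 1 — no move.
  31: 31 XOR 6 = 25 < 31 — winning move (to 25).
  15: 15 XOR 6 = 9 < 15 — winning move (to 9).
  11: 11 XOR 6 = 13 ≥ 11 — no move.
That gives 3 winning moves.

3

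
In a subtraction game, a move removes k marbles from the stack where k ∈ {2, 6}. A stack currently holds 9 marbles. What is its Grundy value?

0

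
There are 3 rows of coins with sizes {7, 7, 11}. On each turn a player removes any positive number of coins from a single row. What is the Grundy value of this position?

Nim-sum: 7 ⊕ 7 ⊕ 11 = 11.

11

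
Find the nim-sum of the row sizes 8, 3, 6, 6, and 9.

2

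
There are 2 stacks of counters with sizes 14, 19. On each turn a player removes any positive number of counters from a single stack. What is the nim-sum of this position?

Write each in binary and XOR column by column:
  01110  (14)
  10011  (19)
  -----
  11101  (29)

29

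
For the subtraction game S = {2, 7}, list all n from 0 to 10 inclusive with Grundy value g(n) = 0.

0, 1, 4, 5, 9, 10

Compute g(0), g(1), … for moves {2, 7}:
g(0) = mex{} = 0
g(1) = mex{} = 0
g(2) = mex{0} = 1
g(3) = mex{0} = 1
g(4) = mex{1} = 0
g(5) = mex{1} = 0
g(6) = mex{0} = 1
g(7) = mex{0} = 1
g(8) = mex{0,1} = 2
g(9) = mex{1} = 0
g(10) = mex{1,2} = 0
The P-positions (g = 0) in 0..10 are 0, 1, 4, 5, 9, 10.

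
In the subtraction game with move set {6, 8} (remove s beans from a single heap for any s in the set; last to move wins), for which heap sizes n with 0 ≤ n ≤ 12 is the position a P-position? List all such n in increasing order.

0, 1, 2, 3, 4, 5

Grundy values for subtraction set {6, 8}:
g(0) = mex{} = 0
g(1) = mex{} = 0
g(2) = mex{} = 0
g(3) = mex{} = 0
g(4) = mex{} = 0
g(5) = mex{} = 0
g(6) = mex{0} = 1
g(7) = mex{0} = 1
g(8) = mex{0} = 1
g(9) = mex{0} = 1
g(10) = mex{0} = 1
g(11) = mex{0} = 1
g(12) = mex{0,1} = 2
The P-positions (g = 0) in 0..12 are 0, 1, 2, 3, 4, 5.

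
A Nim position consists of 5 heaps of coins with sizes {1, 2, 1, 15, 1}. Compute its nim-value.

12

Write each in binary and XOR column by column:
  0001  (1)
  0010  (2)
  0001  (1)
  1111  (15)
  0001  (1)
  ----
  1100  (12)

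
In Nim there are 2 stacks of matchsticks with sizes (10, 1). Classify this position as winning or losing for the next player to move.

Winning position

Nim-sum: 10 ⊕ 1 = 11.
The nim-sum is 11 ≠ 0, so this is an N-position: the player to move can win.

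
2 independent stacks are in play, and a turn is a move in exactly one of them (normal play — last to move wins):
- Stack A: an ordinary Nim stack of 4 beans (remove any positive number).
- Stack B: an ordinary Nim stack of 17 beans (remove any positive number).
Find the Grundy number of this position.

Stack A is a plain Nim stack of size 4, so its Grundy value is 4.
Stack B is a plain Nim stack of size 17, so its Grundy value is 17.
The value of a disjunctive sum is the nim-sum of the parts.
Combined value = 4 XOR 17 = 21.

21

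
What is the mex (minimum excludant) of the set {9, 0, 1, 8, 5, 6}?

2

The values 0, 1 are all present; 2 is the first non-negative integer missing from the set.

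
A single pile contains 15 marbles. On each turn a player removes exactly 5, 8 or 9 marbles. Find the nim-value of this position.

0

Compute g(0), g(1), … for moves {5, 8, 9}:
k:     0  1  2  3  4  5  6  7  8  9 10 11 12 13 14 15
g(k):  0  0  0  0  0  1  1  1  1  1  2  2  2  2  0  0
So g(15) = 0.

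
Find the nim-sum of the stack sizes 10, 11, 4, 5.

Write each in binary and XOR column by column:
  1010  (10)
  1011  (11)
  0100  (4)
  0101  (5)
  ----
  0000  (0)

0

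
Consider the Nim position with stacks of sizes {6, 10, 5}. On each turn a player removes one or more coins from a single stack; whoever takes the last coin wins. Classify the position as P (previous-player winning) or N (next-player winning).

Nim-sum: 6 ^ 10 ^ 5 = 9.
The nim-sum is 9 ≠ 0, so this is an N-position: the player to move can win.

N-position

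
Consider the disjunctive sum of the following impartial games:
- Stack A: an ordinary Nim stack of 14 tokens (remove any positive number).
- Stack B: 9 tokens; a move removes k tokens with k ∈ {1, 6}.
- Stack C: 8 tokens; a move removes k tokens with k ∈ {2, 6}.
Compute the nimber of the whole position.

Stack A is a plain Nim stack of size 14, so its Grundy value is 14.
Grundy values for stack B (subtraction set {1, 6}):
k:     0  1  2  3  4  5  6  7  8  9
g(k):  0  1  0  1  0  1  2  0  1  0
So g(9) = 0.
Build the Grundy sequence for stack C with g(k) = mex{g(k−s) : s ∈ {2, 6}, s ≤ k}:
g(0) = mex{} = 0
g(1) = mex{} = 0
g(2) = mex{0} = 1
g(3) = mex{0} = 1
g(4) = mex{1} = 0
g(5) = mex{1} = 0
g(6) = mex{0} = 1
g(7) = mex{0} = 1
g(8) = mex{1} = 0
So g(8) = 0.
By the Sprague-Grundy theorem, the Grundy value of a sum of independent games is the XOR of the component values.
Combined value = 14 XOR 0 XOR 0 = 14.

14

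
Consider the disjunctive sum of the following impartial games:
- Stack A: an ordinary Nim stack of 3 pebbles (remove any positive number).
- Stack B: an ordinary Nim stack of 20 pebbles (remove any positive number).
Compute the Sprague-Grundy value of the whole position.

23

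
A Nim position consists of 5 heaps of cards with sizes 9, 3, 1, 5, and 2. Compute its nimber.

12

Compute the nim-sum pairwise:
9 ⊕ 3 = 10
10 ⊕ 1 = 11
11 ⊕ 5 = 14
14 ⊕ 2 = 12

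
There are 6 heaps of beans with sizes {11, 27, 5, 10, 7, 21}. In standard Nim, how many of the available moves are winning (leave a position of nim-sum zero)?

Compute the nim-sum pairwise:
11 XOR 27 = 16
16 XOR 5 = 21
21 XOR 10 = 31
31 XOR 7 = 24
24 XOR 21 = 13
The overall nim-sum is X = 13. A heap of size p has a winning move iff p XOR X < p (reduce it to p XOR X).
  11: 11 XOR 13 = 6 < 11 — winning move (to 6).
  27: 27 XOR 13 = 22 < 27 — winning move (to 22).
  5: 5 XOR 13 = 8 ≥ 5 — no move.
  10: 10 XOR 13 = 7 < 10 — winning move (to 7).
  7: 7 XOR 13 = 10 ≥ 7 — no move.
  21: 21 XOR 13 = 24 ≥ 21 — no move.
That gives 3 winning moves.

3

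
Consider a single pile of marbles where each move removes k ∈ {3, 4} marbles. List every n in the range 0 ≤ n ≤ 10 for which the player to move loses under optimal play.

0, 1, 2, 7, 8, 9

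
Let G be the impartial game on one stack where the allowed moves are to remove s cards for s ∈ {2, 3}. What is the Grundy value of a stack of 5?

0

Compute g(0), g(1), … for moves {2, 3}:
g(0) = mex{} = 0
g(1) = mex{} = 0
g(2) = mex{0} = 1
g(3) = mex{0} = 1
g(4) = mex{0,1} = 2
g(5) = mex{1} = 0
So g(5) = 0.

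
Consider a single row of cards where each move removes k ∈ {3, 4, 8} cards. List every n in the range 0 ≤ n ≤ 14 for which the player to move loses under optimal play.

0, 1, 2, 7, 12, 13, 14

Grundy values for subtraction set {3, 4, 8}:
g(0) = mex{} = 0
g(1) = mex{} = 0
g(2) = mex{} = 0
g(3) = mex{0} = 1
g(4) = mex{0} = 1
g(5) = mex{0} = 1
g(6) = mex{0,1} = 2
g(7) = mex{1} = 0
g(8) = mex{0,1} = 2
g(9) = mex{0,1,2} = 3
g(10) = mex{0,2} = 1
g(11) = mex{0,1,2} = 3
g(12) = mex{1,2,3} = 0
g(13) = mex{1,3} = 0
g(14) = mex{1,2,3} = 0
The P-positions (g = 0) in 0..14 are 0, 1, 2, 7, 12, 13, 14.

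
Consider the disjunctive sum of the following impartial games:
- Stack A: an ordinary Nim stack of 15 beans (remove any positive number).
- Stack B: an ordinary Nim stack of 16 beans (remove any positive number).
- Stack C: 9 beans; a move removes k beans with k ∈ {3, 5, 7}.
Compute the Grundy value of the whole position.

28

Stack A is a plain Nim stack of size 15, so its Grundy value is 15.
Stack B is a plain Nim stack of size 16, so its Grundy value is 16.
Build the Grundy sequence for stack C with g(k) = mex{g(k−s) : s ∈ {3, 5, 7}, s ≤ k}:
k:     0  1  2  3  4  5  6  7  8  9
g(k):  0  0  0  1  1  1  2  2  2  3
So g(9) = 3.
By the Sprague-Grundy theorem, the Grundy value of a sum of independent games is the XOR of the component values.
Combined value = 15 XOR 16 XOR 3 = 28.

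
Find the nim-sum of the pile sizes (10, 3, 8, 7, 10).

12

Nim-sum: 10 ⊕ 3 ⊕ 8 ⊕ 7 ⊕ 10 = 12.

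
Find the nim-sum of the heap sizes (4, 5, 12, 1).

In binary:
  0100  (4)
  0101  (5)
  1100  (12)
  0001  (1)
  ----
  1100  (12)

12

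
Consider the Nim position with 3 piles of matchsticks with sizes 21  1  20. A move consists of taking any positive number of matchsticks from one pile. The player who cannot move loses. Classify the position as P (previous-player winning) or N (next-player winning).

Write each in binary and XOR column by column:
  10101  (21)
  00001  (1)
  10100  (20)
  -----
  00000  (0)
The nim-sum is 0, so this is a P-position: the player to move is in a losing position under optimal play.

P-position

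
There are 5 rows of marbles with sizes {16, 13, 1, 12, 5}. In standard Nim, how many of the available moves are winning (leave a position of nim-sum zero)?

Compute the nim-sum pairwise:
16 ^ 13 = 29
29 ^ 1 = 28
28 ^ 12 = 16
16 ^ 5 = 21
The overall nim-sum is X = 21. A row of size p has a winning move iff p XOR X < p (reduce it to p XOR X).
  16: 16 XOR 21 = 5 < 16 — winning move (to 5).
  13: 13 XOR 21 = 24 ≥ 13 — no move.
  1: 1 XOR 21 = 20 ≥ 1 — no move.
  12: 12 XOR 21 = 25 ≥ 12 — no move.
  5: 5 XOR 21 = 16 ≥ 5 — no move.
That gives 1 winning move.

1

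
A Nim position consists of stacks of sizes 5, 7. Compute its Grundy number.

Nim-sum: 5 ⊕ 7 = 2.

2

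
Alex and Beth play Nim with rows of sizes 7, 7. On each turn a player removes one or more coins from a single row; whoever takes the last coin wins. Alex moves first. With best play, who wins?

Nim-sum: 7 XOR 7 = 0.
The nim-sum is 0, so this is a P-position: the player to move is in a losing position under optimal play; Alex is about to move from it and so loses — Beth wins.

Beth wins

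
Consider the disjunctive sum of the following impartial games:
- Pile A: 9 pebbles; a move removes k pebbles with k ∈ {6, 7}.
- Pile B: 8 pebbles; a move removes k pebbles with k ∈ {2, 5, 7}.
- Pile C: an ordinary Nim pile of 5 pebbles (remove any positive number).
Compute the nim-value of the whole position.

For pile A, compute g(0), g(1), … with moves {6, 7}:
g(0) = mex{} = 0
g(1) = mex{} = 0
g(2) = mex{} = 0
g(3) = mex{} = 0
g(4) = mex{} = 0
g(5) = mex{} = 0
g(6) = mex{0} = 1
g(7) = mex{0} = 1
g(8) = mex{0} = 1
g(9) = mex{0} = 1
So g(9) = 1.
Grundy values for pile B (subtraction set {2, 5, 7}):
k:     0  1  2  3  4  5  6  7  8
g(k):  0  0  1  1  0  2  1  3  2
So g(8) = 2.
Pile C is a plain Nim pile of size 5, so its Grundy value is 5.
By the Sprague-Grundy theorem, the Grundy value of a sum of independent games is the XOR of the component values.
Combined value = 1 XOR 2 XOR 5 = 6.

6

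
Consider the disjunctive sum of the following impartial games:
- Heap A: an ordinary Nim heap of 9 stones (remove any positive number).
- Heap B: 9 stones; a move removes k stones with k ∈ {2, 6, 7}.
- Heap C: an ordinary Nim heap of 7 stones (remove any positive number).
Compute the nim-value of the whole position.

14

Heap A is a plain Nim heap of size 9, so its Grundy value is 9.
For heap B, compute g(0), g(1), … with moves {2, 6, 7}:
g(0) = mex{} = 0
g(1) = mex{} = 0
g(2) = mex{0} = 1
g(3) = mex{0} = 1
g(4) = mex{1} = 0
g(5) = mex{1} = 0
g(6) = mex{0} = 1
g(7) = mex{0} = 1
g(8) = mex{0,1} = 2
g(9) = mex{1} = 0
So g(9) = 0.
Heap C is a plain Nim heap of size 7, so its Grundy value is 7.
The value of a disjunctive sum is the nim-sum of the parts.
Combined value = 9 XOR 0 XOR 7 = 14.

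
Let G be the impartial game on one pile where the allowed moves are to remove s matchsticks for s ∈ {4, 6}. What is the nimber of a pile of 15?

Compute g(0), g(1), … for moves {4, 6}:
k:     0  1  2  3  4  5  6  7  8  9 10 11 12 13 14 15
g(k):  0  0  0  0  1  1  1  1  2  2  0  0  0  0  1  1
So g(15) = 1.

1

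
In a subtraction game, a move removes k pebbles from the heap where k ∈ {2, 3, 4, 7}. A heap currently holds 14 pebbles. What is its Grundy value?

Grundy values for subtraction set {2, 3, 4, 7}:
k:     0  1  2  3  4  5  6  7  8  9 10 11 12 13 14
g(k):  0  0  1  1  2  2  0  3  1  4  2  0  0  1  1
So g(14) = 1.

1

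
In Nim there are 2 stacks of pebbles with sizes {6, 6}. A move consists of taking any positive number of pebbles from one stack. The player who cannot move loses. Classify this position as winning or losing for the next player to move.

Losing position

Nim-sum: 6 XOR 6 = 0.
The nim-sum is 0, so this is a P-position: the player to move is in a losing position under optimal play.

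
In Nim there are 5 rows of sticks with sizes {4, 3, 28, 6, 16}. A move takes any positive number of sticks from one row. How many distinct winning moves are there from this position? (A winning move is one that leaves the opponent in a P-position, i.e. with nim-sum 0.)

Compute the nim-sum pairwise:
4 XOR 3 = 7
7 XOR 28 = 27
27 XOR 6 = 29
29 XOR 16 = 13
The overall nim-sum is X = 13. A row of size p has a winning move iff p XOR X < p (reduce it to p XOR X).
  4: 4 XOR 13 = 9 ≥ 4 — no move.
  3: 3 XOR 13 = 14 ≥ 3 — no move.
  28: 28 XOR 13 = 17 < 28 — winning move (to 17).
  6: 6 XOR 13 = 11 ≥ 6 — no move.
  16: 16 XOR 13 = 29 ≥ 16 — no move.
That gives 1 winning move.

1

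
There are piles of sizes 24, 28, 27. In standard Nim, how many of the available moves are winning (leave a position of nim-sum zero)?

3

Bitwise XOR of the heap sizes:
  11000  (24)
  11100  (28)
  11011  (27)
  -----
  11111  (31)
The overall nim-sum is X = 31. A pile of size p has a winning move iff p XOR X < p (reduce it to p XOR X).
  24: 24 XOR 31 = 7 < 24 — winning move (to 7).
  28: 28 XOR 31 = 3 < 28 — winning move (to 3).
  27: 27 XOR 31 = 4 < 27 — winning move (to 4).
That gives 3 winning moves.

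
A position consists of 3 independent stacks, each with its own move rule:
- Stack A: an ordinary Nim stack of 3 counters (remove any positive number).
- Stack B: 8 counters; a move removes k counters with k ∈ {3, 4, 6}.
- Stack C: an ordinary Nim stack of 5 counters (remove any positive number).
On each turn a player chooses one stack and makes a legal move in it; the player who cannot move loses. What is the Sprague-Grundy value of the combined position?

4

Stack A is a plain Nim stack of size 3, so its Grundy value is 3.
For stack B, compute g(0), g(1), … with moves {3, 4, 6}:
g(0) = mex{} = 0
g(1) = mex{} = 0
g(2) = mex{} = 0
g(3) = mex{0} = 1
g(4) = mex{0} = 1
g(5) = mex{0} = 1
g(6) = mex{0,1} = 2
g(7) = mex{0,1} = 2
g(8) = mex{0,1} = 2
So g(8) = 2.
Stack C is a plain Nim stack of size 5, so its Grundy value is 5.
By the Sprague-Grundy theorem, the Grundy value of a sum of independent games is the XOR of the component values.
Combined value = 3 XOR 2 XOR 5 = 4.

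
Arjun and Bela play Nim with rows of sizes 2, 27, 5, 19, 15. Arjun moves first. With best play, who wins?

Bitwise XOR of the heap sizes:
  00010  (2)
  11011  (27)
  00101  (5)
  10011  (19)
  01111  (15)
  -----
  00000  (0)
The nim-sum is 0, so this is a P-position: the player to move is in a losing position under optimal play; Arjun is about to move from it and so loses — Bela wins.

Bela wins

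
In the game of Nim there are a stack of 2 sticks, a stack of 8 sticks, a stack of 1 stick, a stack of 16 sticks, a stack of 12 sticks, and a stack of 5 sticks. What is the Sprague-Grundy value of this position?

Write each in binary and XOR column by column:
  00010  (2)
  01000  (8)
  00001  (1)
  10000  (16)
  01100  (12)
  00101  (5)
  -----
  10010  (18)

18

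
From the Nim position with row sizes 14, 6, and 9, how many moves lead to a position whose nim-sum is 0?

Nim-sum: 14 ⊕ 6 ⊕ 9 = 1.
The overall nim-sum is X = 1. A row of size p has a winning move iff p XOR X < p (reduce it to p XOR X).
  14: 14 XOR 1 = 15 ≥ 14 — no move.
  6: 6 XOR 1 = 7 ≥ 6 — no move.
  9: 9 XOR 1 = 8 < 9 — winning move (to 8).
That gives 1 winning move.

1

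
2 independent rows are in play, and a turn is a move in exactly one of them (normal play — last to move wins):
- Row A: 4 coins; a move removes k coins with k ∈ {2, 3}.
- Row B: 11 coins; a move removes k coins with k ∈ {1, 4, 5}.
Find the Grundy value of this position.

3

Grundy values for row A (subtraction set {2, 3}):
g(0) = mex{} = 0
g(1) = mex{} = 0
g(2) = mex{0} = 1
g(3) = mex{0} = 1
g(4) = mex{0,1} = 2
So g(4) = 2.
Grundy values for row B (subtraction set {1, 4, 5}):
g(0) = mex{} = 0
g(1) = mex{0} = 1
g(2) = mex{1} = 0
g(3) = mex{0} = 1
g(4) = mex{0,1} = 2
g(5) = mex{0,1,2} = 3
g(6) = mex{0,1,3} = 2
g(7) = mex{0,1,2} = 3
g(8) = mex{1,2,3} = 0
g(9) = mex{0,2,3} = 1
g(10) = mex{1,2,3} = 0
g(11) = mex{0,2,3} = 1
So g(11) = 1.
The value of a disjunctive sum is the nim-sum of the parts.
Combined value = 2 XOR 1 = 3.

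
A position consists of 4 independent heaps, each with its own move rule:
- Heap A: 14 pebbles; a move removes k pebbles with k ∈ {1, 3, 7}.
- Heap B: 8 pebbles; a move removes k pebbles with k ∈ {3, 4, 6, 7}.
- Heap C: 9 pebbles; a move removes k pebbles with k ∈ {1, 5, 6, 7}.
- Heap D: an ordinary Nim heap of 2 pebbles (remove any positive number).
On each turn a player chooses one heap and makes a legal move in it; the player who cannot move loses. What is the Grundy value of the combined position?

3

For heap A, compute g(0), g(1), … with moves {1, 3, 7}:
g(0) = mex{} = 0
g(1) = mex{0} = 1
g(2) = mex{1} = 0
g(3) = mex{0} = 1
g(4) = mex{1} = 0
g(5) = mex{0} = 1
g(6) = mex{1} = 0
g(7) = mex{0} = 1
g(8) = mex{1} = 0
g(9) = mex{0} = 1
g(10) = mex{1} = 0
g(11) = mex{0} = 1
g(12) = mex{1} = 0
g(13) = mex{0} = 1
g(14) = mex{1} = 0
So g(14) = 0.
Grundy values for heap B (subtraction set {3, 4, 6, 7}):
k:     0  1  2  3  4  5  6  7  8
g(k):  0  0  0  1  1  1  2  2  2
So g(8) = 2.
For heap C, compute g(0), g(1), … with moves {1, 5, 6, 7}:
g(0) = mex{} = 0
g(1) = mex{0} = 1
g(2) = mex{1} = 0
g(3) = mex{0} = 1
g(4) = mex{1} = 0
g(5) = mex{0} = 1
g(6) = mex{0,1} = 2
g(7) = mex{0,1,2} = 3
g(8) = mex{0,1,3} = 2
g(9) = mex{0,1,2} = 3
So g(9) = 3.
Heap D is a plain Nim heap of size 2, so its Grundy value is 2.
The value of a disjunctive sum is the nim-sum of the parts.
Combined value = 0 XOR 2 XOR 3 XOR 2 = 3.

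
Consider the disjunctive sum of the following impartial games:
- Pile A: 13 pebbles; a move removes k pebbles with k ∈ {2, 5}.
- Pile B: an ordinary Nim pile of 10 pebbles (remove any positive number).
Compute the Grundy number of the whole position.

Grundy values for pile A (subtraction set {2, 5}):
k:     0  1  2  3  4  5  6  7  8  9 10 11 12 13
g(k):  0  0  1  1  0  2  1  0  0  1  1  0  2  1
So g(13) = 1.
Pile B is a plain Nim pile of size 10, so its Grundy value is 10.
By the Sprague-Grundy theorem, the Grundy value of a sum of independent games is the XOR of the component values.
Combined value = 1 ⊕ 10 = 11.

11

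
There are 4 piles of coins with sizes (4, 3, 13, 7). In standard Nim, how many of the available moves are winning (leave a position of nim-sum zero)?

Nim-sum: 4 ^ 3 ^ 13 ^ 7 = 13.
The overall nim-sum is X = 13. A pile of size p has a winning move iff p XOR X < p (reduce it to p XOR X).
  4: 4 XOR 13 = 9 ≥ 4 — no move.
  3: 3 XOR 13 = 14 ≥ 3 — no move.
  13: 13 XOR 13 = 0 < 13 — winning move (to 0).
  7: 7 XOR 13 = 10 ≥ 7 — no move.
That gives 1 winning move.

1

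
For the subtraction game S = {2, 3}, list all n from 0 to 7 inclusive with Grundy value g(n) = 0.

0, 1, 5, 6

Build the Grundy sequence with g(k) = mex{g(k−s) : s ∈ {2, 3}, s ≤ k}:
k:     0  1  2  3  4  5  6  7
g(k):  0  0  1  1  2  0  0  1
The P-positions (g = 0) in 0..7 are 0, 1, 5, 6.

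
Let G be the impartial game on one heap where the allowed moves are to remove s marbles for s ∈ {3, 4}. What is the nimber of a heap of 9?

0

Grundy values for subtraction set {3, 4}:
k:     0  1  2  3  4  5  6  7  8  9
g(k):  0  0  0  1  1  1  2  0  0  0
So g(9) = 0.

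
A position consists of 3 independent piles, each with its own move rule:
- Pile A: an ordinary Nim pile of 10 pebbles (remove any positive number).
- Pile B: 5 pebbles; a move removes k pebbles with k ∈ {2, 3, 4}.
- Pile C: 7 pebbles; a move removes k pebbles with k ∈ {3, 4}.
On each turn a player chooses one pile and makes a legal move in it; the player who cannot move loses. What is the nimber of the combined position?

8

Pile A is a plain Nim pile of size 10, so its Grundy value is 10.
Build the Grundy sequence for pile B with g(k) = mex{g(k−s) : s ∈ {2, 3, 4}, s ≤ k}:
k:     0  1  2  3  4  5
g(k):  0  0  1  1  2  2
So g(5) = 2.
Grundy values for pile C (subtraction set {3, 4}):
k:     0  1  2  3  4  5  6  7
g(k):  0  0  0  1  1  1  2  0
So g(7) = 0.
The value of a disjunctive sum is the nim-sum of the parts.
Combined value = 10 XOR 2 XOR 0 = 8.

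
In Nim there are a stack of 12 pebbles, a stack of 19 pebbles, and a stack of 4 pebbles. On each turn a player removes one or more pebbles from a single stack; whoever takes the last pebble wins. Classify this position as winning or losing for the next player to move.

Winning position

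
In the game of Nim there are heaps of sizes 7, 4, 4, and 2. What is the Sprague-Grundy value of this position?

5

In binary:
  111  (7)
  100  (4)
  100  (4)
  010  (2)
  ---
  101  (5)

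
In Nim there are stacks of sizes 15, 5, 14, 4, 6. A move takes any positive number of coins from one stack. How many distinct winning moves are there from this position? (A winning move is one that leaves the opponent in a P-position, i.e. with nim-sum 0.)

Write each in binary and XOR column by column:
  1111  (15)
  0101  (5)
  1110  (14)
  0100  (4)
  0110  (6)
  ----
  0110  (6)
The overall nim-sum is X = 6. A stack of size p has a winning move iff p XOR X < p (reduce it to p XOR X).
  15: 15 XOR 6 = 9 < 15 — winning move (to 9).
  5: 5 XOR 6 = 3 < 5 — winning move (to 3).
  14: 14 XOR 6 = 8 < 14 — winning move (to 8).
  4: 4 XOR 6 = 2 < 4 — winning move (to 2).
  6: 6 XOR 6 = 0 < 6 — winning move (to 0).
That gives 5 winning moves.

5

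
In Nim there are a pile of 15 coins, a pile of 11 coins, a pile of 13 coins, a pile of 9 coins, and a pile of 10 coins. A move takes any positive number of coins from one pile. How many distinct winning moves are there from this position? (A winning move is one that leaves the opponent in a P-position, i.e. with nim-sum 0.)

Write each in binary and XOR column by column:
  1111  (15)
  1011  (11)
  1101  (13)
  1001  (9)
  1010  (10)
  ----
  1010  (10)
The overall nim-sum is X = 10. A pile of size p has a winning move iff p XOR X < p (reduce it to p XOR X).
  15: 15 XOR 10 = 5 < 15 — winning move (to 5).
  11: 11 XOR 10 = 1 < 11 — winning move (to 1).
  13: 13 XOR 10 = 7 < 13 — winning move (to 7).
  9: 9 XOR 10 = 3 < 9 — winning move (to 3).
  10: 10 XOR 10 = 0 < 10 — winning move (to 0).
That gives 5 winning moves.

5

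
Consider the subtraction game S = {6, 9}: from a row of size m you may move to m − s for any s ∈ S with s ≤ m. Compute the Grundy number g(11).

Build the Grundy sequence with g(k) = mex{g(k−s) : s ∈ {6, 9}, s ≤ k}:
k:     0  1  2  3  4  5  6  7  8  9 10 11
g(k):  0  0  0  0  0  0  1  1  1  1  1  1
So g(11) = 1.

1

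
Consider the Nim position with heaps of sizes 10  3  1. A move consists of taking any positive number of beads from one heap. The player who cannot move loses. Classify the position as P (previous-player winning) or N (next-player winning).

Nim-sum: 10 ⊕ 3 ⊕ 1 = 8.
The nim-sum is 8 ≠ 0, so this is an N-position: the player to move can win.

N-position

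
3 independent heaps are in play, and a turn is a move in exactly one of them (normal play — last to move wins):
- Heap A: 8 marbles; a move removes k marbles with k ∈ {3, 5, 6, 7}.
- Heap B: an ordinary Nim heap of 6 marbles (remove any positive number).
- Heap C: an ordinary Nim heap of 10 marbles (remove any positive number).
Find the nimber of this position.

Build the Grundy sequence for heap A with g(k) = mex{g(k−s) : s ∈ {3, 5, 6, 7}, s ≤ k}:
g(0) = mex{} = 0
g(1) = mex{} = 0
g(2) = mex{} = 0
g(3) = mex{0} = 1
g(4) = mex{0} = 1
g(5) = mex{0} = 1
g(6) = mex{0,1} = 2
g(7) = mex{0,1} = 2
g(8) = mex{0,1} = 2
So g(8) = 2.
Heap B is a plain Nim heap of size 6, so its Grundy value is 6.
Heap C is a plain Nim heap of size 10, so its Grundy value is 10.
The value of a disjunctive sum is the nim-sum of the parts.
Combined value = 2 XOR 6 XOR 10 = 14.

14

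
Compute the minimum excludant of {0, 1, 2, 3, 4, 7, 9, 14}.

5

The values 0, 1, 2, 3, 4 are all present; 5 is the first non-negative integer missing from the set.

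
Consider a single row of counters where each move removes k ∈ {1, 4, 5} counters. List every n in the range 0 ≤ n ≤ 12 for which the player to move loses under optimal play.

0, 2, 8, 10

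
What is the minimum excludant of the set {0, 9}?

0 is in the set but 1 is not, so the mex is 1.

1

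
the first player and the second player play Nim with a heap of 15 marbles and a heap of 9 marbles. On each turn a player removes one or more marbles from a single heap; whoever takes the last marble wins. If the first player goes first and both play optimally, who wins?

the first player wins

Compute the nim-sum pairwise:
15 XOR 9 = 6
The nim-sum is 6 ≠ 0, so this is an N-position: the player to move can win; the first player has a winning move.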